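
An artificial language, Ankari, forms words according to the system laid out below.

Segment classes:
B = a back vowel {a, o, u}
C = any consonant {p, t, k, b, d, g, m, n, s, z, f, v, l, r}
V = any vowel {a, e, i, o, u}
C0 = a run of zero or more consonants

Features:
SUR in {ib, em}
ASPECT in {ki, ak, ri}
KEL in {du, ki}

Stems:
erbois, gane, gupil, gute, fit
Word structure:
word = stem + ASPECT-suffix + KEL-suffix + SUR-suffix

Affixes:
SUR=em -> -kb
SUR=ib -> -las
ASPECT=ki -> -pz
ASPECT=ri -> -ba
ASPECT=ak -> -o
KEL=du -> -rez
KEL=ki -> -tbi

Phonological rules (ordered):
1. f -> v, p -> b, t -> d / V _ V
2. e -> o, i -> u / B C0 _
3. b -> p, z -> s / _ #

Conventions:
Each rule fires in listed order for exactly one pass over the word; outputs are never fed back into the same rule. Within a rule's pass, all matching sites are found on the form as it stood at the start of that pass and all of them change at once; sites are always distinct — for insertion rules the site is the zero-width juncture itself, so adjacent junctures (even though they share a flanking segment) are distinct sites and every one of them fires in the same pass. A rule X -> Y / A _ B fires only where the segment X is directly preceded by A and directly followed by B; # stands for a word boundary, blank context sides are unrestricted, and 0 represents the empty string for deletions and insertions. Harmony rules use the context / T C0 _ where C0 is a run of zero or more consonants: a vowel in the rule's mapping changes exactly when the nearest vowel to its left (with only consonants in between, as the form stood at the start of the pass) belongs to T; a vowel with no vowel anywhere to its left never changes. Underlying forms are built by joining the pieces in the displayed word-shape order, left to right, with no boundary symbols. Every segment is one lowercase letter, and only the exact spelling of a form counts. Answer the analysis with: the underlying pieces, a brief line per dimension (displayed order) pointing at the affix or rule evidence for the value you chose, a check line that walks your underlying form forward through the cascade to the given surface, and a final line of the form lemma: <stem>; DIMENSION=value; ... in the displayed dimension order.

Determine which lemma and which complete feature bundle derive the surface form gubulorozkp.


underlying: gupil-o-rez-kb
SUR=em - signalled by the affix -kb
ASPECT=ak - signalled by the affix -o
KEL=du - signalled by the affix -rez
check: gupilorezkb -> gubilorezkb -> gubulorozkb -> gubulorozkp
lemma: gupil; SUR=em; ASPECT=ak; KEL=du


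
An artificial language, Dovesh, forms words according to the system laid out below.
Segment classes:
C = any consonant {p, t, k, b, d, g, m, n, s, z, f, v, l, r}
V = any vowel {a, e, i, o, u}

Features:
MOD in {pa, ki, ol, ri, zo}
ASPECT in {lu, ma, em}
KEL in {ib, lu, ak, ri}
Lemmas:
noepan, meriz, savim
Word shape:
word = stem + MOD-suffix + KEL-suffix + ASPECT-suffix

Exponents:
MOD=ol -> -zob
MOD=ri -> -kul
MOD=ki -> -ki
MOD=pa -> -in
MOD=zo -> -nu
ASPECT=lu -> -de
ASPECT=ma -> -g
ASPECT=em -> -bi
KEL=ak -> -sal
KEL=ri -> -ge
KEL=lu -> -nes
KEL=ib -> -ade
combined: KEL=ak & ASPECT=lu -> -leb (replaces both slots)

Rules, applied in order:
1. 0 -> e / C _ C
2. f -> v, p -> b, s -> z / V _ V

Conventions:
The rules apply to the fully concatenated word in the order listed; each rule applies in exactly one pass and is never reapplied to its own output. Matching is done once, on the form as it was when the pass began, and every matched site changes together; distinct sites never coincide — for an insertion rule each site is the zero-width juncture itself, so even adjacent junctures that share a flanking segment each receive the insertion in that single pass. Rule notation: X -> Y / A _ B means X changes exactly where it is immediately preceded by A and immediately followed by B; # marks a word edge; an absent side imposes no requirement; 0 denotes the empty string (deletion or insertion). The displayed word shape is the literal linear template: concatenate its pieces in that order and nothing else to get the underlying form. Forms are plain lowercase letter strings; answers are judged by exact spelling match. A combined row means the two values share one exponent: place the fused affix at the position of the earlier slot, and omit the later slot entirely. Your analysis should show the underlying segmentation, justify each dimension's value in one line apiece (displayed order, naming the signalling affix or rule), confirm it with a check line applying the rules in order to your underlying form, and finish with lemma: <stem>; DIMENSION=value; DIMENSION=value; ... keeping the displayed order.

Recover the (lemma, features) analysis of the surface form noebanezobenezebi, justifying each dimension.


underlying: noepan-zob-nes-bi
MOD=ol - signalled by the affix -zob
ASPECT=em - signalled by the affix -bi
KEL=lu - signalled by the affix -nes
check: noepanzobnesbi -> noepanezobenesebi -> noebanezobenezebi
lemma: noepan; MOD=ol; ASPECT=em; KEL=lu


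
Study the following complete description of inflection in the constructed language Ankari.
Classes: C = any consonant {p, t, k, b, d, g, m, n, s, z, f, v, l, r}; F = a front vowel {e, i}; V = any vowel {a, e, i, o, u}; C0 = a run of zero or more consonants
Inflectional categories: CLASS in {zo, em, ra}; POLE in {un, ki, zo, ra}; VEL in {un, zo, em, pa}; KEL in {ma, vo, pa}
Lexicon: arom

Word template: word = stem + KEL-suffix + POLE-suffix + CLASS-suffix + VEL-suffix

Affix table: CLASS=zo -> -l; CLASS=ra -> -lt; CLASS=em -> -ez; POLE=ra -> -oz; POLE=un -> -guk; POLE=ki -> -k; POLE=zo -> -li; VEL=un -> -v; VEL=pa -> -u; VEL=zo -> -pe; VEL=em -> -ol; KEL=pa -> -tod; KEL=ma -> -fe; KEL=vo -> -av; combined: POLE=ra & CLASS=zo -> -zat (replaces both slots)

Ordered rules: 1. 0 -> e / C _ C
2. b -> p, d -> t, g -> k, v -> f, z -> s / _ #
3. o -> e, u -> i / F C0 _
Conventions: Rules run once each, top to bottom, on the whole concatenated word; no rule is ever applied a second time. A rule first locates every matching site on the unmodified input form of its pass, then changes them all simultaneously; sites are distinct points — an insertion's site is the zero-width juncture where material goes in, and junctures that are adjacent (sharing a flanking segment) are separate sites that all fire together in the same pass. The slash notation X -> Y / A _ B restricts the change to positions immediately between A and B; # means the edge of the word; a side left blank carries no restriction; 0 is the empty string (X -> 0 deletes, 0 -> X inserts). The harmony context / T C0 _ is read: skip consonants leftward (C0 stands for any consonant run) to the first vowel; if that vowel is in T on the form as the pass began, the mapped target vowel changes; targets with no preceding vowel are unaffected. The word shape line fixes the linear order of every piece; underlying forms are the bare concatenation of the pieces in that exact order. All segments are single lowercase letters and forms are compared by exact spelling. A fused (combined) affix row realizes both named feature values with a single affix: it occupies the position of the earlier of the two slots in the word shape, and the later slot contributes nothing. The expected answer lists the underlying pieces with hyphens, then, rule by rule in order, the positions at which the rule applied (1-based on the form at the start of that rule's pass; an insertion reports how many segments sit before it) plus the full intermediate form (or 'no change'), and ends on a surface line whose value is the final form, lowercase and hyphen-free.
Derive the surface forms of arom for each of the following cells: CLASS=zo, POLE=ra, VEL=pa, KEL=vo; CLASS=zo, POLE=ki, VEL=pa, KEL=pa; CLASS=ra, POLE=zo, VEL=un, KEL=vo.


cell CLASS=zo, POLE=ra, VEL=pa, KEL=vo:
underlying: arom-av-zat-u
1. 0 -> e / C _ C: inserts after position(s) 6: aromavezatu
2. b -> p, d -> t, g -> k, v -> f, z -> s / _ #: no change
3. o -> e, u -> i / F C0 _: no change
surface: aromavezatu

cell CLASS=zo, POLE=ki, VEL=pa, KEL=pa:
underlying: arom-tod-k-l-u
1. 0 -> e / C _ C: inserts after position(s) 4, 7, 8: arometodekelu
2. b -> p, d -> t, g -> k, v -> f, z -> s / _ #: no change
3. o -> e, u -> i / F C0 _: fires at position(s) 7, 13: arometedekeli
surface: arometedekeli

cell CLASS=ra, POLE=zo, VEL=un, KEL=vo:
underlying: arom-av-li-lt-v
1. 0 -> e / C _ C: inserts after position(s) 6, 9, 10: aromaveliletev
2. b -> p, d -> t, g -> k, v -> f, z -> s / _ #: fires at position(s) 14: aromaveliletef
3. o -> e, u -> i / F C0 _: no change
surface: aromaveliletef


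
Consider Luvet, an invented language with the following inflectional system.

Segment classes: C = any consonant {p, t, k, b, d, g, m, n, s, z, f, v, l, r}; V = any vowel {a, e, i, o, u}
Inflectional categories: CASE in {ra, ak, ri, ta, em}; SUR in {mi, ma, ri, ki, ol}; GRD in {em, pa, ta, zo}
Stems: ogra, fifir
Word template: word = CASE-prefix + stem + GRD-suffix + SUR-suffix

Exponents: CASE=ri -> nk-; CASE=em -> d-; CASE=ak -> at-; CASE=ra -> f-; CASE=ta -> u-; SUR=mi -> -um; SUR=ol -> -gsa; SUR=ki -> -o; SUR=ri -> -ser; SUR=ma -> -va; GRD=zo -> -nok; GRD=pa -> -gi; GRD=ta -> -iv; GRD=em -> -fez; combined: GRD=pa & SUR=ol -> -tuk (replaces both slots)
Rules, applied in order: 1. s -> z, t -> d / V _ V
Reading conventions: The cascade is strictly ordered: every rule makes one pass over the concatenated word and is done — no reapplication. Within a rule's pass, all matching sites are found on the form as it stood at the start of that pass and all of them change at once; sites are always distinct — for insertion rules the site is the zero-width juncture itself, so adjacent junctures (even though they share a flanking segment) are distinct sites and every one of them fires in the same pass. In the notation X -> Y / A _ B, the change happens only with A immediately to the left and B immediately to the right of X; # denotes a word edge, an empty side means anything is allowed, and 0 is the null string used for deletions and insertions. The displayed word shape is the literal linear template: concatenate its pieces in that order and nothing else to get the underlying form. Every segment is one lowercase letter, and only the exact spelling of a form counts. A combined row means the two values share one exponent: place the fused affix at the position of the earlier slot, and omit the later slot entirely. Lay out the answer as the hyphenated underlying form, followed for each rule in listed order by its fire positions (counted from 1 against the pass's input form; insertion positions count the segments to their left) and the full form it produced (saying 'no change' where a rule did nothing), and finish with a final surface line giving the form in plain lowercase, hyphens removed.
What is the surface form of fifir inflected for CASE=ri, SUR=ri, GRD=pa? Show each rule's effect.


underlying: nk-fifir-gi-ser
1. s -> z, t -> d / V _ V: fires at position(s) 10: nkfifirgizer
surface: nkfifirgizer


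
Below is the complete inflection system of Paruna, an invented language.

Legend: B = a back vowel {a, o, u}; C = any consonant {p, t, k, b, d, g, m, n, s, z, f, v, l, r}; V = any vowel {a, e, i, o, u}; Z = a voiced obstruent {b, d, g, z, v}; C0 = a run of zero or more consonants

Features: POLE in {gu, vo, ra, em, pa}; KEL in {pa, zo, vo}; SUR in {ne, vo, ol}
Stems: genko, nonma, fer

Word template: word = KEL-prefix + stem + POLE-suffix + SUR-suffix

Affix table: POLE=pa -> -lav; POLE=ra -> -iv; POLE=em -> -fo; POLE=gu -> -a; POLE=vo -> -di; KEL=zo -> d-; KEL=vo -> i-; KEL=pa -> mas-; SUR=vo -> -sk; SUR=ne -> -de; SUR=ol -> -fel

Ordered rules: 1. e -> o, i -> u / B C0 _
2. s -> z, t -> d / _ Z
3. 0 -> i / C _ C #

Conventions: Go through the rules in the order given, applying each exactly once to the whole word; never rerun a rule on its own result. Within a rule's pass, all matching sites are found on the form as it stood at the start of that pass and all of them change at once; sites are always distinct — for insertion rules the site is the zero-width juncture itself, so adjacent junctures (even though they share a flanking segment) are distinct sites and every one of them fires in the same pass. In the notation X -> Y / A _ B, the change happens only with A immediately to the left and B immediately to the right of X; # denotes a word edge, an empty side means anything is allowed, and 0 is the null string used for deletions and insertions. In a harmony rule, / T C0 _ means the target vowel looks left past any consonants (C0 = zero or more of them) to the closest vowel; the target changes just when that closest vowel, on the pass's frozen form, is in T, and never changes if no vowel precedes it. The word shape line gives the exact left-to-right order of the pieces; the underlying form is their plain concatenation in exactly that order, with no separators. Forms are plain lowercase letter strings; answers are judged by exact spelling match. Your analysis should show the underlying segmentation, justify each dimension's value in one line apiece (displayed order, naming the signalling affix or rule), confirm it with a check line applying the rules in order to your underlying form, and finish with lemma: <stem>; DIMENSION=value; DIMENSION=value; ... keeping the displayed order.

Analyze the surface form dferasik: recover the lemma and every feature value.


underlying: d-fer-a-sk
POLE=gu - signalled by the affix -a
KEL=zo - signalled by the affix d-
SUR=vo - signalled by the affix -sk
check: dferask -> dferask -> dferask -> dferasik
lemma: fer; POLE=gu; KEL=zo; SUR=vo


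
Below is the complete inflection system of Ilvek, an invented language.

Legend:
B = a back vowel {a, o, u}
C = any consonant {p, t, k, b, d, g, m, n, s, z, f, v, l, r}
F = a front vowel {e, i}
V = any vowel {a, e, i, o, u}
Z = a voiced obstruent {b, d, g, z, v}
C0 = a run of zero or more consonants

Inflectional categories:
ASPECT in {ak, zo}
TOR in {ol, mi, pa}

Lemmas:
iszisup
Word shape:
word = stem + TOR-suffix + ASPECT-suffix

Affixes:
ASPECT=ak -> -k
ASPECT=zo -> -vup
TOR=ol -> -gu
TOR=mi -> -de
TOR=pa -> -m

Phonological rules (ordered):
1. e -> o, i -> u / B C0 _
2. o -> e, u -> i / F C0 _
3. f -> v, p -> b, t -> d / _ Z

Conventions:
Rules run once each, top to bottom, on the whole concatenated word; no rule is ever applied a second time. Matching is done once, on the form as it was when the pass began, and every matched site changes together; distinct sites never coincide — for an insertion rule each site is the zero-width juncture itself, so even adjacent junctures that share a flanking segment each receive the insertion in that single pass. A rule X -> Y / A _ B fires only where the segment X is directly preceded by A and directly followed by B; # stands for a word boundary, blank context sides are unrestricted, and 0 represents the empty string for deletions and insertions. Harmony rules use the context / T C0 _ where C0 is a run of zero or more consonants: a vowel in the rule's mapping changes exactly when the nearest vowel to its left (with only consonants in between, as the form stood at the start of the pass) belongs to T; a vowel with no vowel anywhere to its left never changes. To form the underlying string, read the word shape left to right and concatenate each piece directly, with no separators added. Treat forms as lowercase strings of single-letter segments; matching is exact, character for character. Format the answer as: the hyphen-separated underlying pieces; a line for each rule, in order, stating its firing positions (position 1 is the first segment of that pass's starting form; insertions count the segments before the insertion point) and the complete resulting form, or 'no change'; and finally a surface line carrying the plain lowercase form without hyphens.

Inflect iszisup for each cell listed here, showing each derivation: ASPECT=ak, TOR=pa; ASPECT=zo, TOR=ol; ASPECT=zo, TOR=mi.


cell ASPECT=ak, TOR=pa:
underlying: iszisup-m-k
1. e -> o, i -> u / B C0 _: no change
2. o -> e, u -> i / F C0 _: fires at position(s) 6: iszisipmk
3. f -> v, p -> b, t -> d / _ Z: no change
surface: iszisipmk

cell ASPECT=zo, TOR=ol:
underlying: iszisup-gu-vup
1. e -> o, i -> u / B C0 _: no change
2. o -> e, u -> i / F C0 _: fires at position(s) 6: iszisipguvup
3. f -> v, p -> b, t -> d / _ Z: fires at position(s) 7: iszisibguvup
surface: iszisibguvup

cell ASPECT=zo, TOR=mi:
underlying: iszisup-de-vup
1. e -> o, i -> u / B C0 _: fires at position(s) 9: iszisupdovup
2. o -> e, u -> i / F C0 _: fires at position(s) 6: iszisipdovup
3. f -> v, p -> b, t -> d / _ Z: fires at position(s) 7: iszisibdovup
surface: iszisibdovup


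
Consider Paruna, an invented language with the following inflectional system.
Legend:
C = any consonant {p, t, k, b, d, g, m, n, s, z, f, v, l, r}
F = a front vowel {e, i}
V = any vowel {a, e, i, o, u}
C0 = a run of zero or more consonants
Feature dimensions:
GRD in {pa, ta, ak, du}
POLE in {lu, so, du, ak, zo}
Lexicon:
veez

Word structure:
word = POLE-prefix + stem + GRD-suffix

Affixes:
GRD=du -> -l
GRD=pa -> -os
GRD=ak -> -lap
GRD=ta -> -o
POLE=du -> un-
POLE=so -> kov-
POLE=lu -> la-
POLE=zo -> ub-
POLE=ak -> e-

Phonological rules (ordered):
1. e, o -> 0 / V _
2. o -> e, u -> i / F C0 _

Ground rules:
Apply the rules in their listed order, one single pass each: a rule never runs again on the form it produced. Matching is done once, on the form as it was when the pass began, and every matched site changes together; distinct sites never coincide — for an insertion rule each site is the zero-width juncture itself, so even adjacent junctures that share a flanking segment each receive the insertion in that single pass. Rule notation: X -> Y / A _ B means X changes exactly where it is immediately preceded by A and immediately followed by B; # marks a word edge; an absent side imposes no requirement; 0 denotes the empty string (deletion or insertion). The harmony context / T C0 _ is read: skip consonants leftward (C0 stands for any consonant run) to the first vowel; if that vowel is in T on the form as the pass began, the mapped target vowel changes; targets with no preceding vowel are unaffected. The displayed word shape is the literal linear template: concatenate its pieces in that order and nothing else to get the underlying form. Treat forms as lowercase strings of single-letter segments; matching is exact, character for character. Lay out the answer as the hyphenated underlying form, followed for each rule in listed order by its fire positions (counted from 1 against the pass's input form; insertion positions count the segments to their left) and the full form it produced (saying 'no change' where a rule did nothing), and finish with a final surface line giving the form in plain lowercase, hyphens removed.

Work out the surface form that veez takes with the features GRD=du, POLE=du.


underlying: un-veez-l
1. e, o -> 0 / V _: fires at position(s) 5: unvezl
2. o -> e, u -> i / F C0 _: no change
surface: unvezl


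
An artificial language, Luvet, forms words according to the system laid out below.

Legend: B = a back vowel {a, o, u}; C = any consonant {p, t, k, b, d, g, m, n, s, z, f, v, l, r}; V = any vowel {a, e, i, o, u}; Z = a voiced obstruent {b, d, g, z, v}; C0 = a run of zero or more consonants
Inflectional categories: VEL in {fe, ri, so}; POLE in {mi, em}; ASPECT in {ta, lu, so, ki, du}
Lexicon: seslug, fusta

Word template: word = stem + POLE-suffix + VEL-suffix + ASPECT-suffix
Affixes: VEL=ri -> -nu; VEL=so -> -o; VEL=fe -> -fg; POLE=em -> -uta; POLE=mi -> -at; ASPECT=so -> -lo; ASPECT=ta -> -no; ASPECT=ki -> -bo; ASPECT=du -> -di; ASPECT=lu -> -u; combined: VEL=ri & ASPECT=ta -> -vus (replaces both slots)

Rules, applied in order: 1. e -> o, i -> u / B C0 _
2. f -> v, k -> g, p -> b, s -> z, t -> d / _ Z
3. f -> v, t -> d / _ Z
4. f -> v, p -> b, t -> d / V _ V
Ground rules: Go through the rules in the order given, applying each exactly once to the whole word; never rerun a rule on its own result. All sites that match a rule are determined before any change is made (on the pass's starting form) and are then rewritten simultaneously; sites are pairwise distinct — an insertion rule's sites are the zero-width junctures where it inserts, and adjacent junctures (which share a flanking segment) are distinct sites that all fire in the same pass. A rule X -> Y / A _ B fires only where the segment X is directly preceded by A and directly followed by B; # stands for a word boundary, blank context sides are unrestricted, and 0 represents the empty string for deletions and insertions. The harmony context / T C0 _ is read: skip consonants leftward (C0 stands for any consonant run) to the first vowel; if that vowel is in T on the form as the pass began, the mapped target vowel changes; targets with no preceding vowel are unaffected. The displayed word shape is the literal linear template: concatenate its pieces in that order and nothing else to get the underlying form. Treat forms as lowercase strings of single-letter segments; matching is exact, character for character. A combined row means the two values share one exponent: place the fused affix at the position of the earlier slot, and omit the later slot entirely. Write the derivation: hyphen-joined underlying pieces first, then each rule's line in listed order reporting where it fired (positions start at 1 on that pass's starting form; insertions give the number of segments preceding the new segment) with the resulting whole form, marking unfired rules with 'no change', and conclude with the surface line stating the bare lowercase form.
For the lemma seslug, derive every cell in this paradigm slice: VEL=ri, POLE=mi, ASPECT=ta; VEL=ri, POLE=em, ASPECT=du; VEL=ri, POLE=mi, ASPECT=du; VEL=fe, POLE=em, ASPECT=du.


cell VEL=ri, POLE=mi, ASPECT=ta:
underlying: seslug-at-vus
1. e -> o, i -> u / B C0 _: no change
2. f -> v, k -> g, p -> b, s -> z, t -> d / _ Z: fires at position(s) 8: seslugadvus
3. f -> v, t -> d / _ Z: no change
4. f -> v, p -> b, t -> d / V _ V: no change
surface: seslugadvus

cell VEL=ri, POLE=em, ASPECT=du:
underlying: seslug-uta-nu-di
1. e -> o, i -> u / B C0 _: fires at position(s) 13: seslugutanudu
2. f -> v, k -> g, p -> b, s -> z, t -> d / _ Z: no change
3. f -> v, t -> d / _ Z: no change
4. f -> v, p -> b, t -> d / V _ V: fires at position(s) 8: seslugudanudu
surface: seslugudanudu

cell VEL=ri, POLE=mi, ASPECT=du:
underlying: seslug-at-nu-di
1. e -> o, i -> u / B C0 _: fires at position(s) 12: seslugatnudu
2. f -> v, k -> g, p -> b, s -> z, t -> d / _ Z: no change
3. f -> v, t -> d / _ Z: no change
4. f -> v, p -> b, t -> d / V _ V: no change
surface: seslugatnudu

cell VEL=fe, POLE=em, ASPECT=du:
underlying: seslug-uta-fg-di
1. e -> o, i -> u / B C0 _: fires at position(s) 13: seslugutafgdu
2. f -> v, k -> g, p -> b, s -> z, t -> d / _ Z: fires at position(s) 10: seslugutavgdu
3. f -> v, t -> d / _ Z: no change
4. f -> v, p -> b, t -> d / V _ V: fires at position(s) 8: seslugudavgdu
surface: seslugudavgdu


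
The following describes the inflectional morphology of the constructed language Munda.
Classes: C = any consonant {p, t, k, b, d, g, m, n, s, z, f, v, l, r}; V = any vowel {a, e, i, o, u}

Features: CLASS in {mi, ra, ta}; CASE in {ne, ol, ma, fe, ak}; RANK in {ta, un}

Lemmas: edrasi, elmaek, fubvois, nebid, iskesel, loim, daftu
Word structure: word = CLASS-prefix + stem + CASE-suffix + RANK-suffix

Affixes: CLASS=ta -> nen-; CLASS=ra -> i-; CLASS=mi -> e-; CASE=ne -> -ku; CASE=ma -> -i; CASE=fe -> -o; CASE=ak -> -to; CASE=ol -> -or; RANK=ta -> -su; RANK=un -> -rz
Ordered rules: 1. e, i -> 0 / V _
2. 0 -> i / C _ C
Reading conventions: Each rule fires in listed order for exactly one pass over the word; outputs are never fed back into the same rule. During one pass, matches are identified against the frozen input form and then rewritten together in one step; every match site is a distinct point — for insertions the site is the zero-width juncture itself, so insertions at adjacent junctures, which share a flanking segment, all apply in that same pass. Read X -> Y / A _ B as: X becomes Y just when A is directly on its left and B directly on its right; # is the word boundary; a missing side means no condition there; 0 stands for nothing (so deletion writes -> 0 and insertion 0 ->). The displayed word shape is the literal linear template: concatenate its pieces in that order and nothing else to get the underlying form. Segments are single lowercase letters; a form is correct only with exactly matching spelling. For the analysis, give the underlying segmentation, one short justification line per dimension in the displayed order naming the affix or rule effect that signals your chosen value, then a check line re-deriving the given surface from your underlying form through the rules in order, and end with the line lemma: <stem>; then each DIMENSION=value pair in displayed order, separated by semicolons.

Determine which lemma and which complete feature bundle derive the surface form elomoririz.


underlying: e-loim-or-rz
CLASS=mi - signalled by the affix e-
CASE=ol - signalled by the affix -or
RANK=un - signalled by the affix -rz
check: eloimorrz -> elomorrz -> elomoririz
lemma: loim; CLASS=mi; CASE=ol; RANK=un


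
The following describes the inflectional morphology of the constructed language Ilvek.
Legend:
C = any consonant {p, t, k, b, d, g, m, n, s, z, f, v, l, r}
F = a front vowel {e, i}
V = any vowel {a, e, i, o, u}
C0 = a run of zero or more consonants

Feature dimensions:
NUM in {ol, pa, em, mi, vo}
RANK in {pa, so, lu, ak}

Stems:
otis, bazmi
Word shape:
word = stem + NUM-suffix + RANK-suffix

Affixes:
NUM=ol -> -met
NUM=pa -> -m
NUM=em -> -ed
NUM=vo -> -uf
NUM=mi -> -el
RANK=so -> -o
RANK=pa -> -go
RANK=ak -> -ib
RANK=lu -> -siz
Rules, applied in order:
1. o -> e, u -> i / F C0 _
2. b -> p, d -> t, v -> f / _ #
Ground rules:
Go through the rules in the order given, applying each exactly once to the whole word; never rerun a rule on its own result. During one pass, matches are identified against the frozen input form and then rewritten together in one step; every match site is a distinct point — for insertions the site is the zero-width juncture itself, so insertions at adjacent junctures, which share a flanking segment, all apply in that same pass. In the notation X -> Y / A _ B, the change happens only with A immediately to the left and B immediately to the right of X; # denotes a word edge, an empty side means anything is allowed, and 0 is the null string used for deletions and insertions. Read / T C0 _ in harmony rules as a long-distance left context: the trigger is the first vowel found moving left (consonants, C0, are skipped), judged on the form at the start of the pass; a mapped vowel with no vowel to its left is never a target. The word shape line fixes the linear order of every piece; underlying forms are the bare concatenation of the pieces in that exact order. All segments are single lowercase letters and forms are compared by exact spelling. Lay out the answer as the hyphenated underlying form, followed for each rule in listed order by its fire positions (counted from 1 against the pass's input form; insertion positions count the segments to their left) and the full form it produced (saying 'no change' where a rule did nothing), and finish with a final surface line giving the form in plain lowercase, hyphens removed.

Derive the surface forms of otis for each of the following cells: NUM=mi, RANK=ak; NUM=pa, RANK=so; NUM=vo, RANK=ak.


cell NUM=mi, RANK=ak:
underlying: otis-el-ib
1. o -> e, u -> i / F C0 _: no change
2. b -> p, d -> t, v -> f / _ #: fires at position(s) 8: otiselip
surface: otiselip

cell NUM=pa, RANK=so:
underlying: otis-m-o
1. o -> e, u -> i / F C0 _: fires at position(s) 6: otisme
2. b -> p, d -> t, v -> f / _ #: no change
surface: otisme

cell NUM=vo, RANK=ak:
underlying: otis-uf-ib
1. o -> e, u -> i / F C0 _: fires at position(s) 5: otisifib
2. b -> p, d -> t, v -> f / _ #: fires at position(s) 8: otisifip
surface: otisifip


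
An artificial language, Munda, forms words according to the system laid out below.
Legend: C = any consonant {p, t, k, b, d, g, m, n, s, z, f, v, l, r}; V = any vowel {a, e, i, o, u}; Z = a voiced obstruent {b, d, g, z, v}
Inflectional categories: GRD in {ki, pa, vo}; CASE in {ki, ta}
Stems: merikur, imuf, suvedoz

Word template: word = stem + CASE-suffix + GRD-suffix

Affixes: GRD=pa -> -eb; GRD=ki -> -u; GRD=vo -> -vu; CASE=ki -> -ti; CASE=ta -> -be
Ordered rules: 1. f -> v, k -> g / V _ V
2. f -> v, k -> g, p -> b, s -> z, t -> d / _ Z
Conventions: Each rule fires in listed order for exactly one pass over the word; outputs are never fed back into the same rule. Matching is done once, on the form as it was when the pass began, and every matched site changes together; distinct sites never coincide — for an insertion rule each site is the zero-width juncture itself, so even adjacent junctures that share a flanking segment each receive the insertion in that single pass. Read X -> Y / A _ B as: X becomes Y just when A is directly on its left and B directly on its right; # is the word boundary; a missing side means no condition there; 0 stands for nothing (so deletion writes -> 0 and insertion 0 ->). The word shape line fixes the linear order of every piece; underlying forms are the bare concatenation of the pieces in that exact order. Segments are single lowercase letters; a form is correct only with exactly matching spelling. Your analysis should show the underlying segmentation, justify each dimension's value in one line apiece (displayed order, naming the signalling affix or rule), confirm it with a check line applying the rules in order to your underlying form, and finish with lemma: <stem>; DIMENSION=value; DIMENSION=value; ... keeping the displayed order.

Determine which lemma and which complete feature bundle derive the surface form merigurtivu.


underlying: merikur-ti-vu
GRD=vo - signalled by the affix -vu
CASE=ki - signalled by the affix -ti
check: merikurtivu -> merigurtivu -> merigurtivu
lemma: merikur; GRD=vo; CASE=ki


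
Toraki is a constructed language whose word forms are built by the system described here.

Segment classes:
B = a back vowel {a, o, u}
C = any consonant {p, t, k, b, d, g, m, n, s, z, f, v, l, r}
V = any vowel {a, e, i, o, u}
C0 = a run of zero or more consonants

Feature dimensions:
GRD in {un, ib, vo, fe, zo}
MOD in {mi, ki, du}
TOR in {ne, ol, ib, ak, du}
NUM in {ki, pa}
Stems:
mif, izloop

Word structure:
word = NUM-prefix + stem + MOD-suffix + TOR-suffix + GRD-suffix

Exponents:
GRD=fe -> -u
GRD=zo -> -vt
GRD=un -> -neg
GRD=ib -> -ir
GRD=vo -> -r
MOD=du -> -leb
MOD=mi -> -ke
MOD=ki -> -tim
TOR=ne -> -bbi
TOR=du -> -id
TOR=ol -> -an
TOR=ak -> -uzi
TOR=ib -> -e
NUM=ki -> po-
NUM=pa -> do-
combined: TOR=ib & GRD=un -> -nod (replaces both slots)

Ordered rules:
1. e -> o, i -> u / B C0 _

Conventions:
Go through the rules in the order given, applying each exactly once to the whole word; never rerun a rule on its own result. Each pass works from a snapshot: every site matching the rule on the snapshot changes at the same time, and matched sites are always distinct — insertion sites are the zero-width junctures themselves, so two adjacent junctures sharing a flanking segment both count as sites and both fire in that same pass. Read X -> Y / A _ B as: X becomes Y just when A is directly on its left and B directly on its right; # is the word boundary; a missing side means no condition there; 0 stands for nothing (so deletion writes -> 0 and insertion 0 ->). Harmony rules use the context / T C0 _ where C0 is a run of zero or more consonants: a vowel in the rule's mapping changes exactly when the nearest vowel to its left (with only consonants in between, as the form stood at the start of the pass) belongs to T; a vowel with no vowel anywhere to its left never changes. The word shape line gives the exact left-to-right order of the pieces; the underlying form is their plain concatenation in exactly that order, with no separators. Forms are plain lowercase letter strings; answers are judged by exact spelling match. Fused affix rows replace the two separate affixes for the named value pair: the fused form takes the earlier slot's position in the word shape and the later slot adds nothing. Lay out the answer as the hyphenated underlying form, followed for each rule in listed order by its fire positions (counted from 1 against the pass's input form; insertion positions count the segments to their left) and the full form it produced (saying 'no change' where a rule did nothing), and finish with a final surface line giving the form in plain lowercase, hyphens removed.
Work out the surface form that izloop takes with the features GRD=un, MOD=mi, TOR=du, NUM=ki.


underlying: po-izloop-ke-id-neg
1. e -> o, i -> u / B C0 _: fires at position(s) 3, 10: pouzloopkoidneg
surface: pouzloopkoidneg


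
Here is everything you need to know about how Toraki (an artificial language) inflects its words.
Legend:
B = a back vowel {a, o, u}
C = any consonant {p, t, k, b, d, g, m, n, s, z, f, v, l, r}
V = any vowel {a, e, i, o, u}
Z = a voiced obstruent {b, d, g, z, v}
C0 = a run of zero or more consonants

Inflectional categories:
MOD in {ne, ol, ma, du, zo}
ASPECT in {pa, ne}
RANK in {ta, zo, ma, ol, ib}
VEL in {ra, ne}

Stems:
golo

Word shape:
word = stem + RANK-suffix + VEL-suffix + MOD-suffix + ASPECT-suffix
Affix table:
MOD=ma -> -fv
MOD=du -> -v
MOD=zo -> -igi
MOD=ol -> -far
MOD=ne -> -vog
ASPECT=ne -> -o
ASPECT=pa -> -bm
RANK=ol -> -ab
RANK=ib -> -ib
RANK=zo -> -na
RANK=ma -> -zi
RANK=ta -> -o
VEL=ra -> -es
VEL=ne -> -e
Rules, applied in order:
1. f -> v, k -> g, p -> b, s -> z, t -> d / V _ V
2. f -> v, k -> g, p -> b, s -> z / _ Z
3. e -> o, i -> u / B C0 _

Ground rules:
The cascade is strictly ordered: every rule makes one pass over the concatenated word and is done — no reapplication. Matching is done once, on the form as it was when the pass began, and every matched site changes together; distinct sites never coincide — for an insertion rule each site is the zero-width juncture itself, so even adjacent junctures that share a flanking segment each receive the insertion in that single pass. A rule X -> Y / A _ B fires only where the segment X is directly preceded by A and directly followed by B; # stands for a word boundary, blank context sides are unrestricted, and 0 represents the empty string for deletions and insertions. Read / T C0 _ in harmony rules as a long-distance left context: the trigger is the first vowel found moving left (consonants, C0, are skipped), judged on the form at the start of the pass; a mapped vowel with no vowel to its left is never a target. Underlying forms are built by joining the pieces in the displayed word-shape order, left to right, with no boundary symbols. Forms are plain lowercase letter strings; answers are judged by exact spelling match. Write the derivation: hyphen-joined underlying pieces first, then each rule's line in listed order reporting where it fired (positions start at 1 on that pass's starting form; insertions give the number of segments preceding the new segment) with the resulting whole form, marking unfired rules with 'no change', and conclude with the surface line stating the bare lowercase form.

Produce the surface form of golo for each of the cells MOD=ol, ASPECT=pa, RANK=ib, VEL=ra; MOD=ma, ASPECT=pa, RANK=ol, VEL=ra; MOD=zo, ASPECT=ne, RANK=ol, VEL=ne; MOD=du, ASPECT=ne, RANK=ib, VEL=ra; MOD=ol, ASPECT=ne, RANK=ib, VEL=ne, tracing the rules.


cell MOD=ol, ASPECT=pa, RANK=ib, VEL=ra:
underlying: golo-ib-es-far-bm
1. f -> v, k -> g, p -> b, s -> z, t -> d / V _ V: no change
2. f -> v, k -> g, p -> b, s -> z / _ Z: no change
3. e -> o, i -> u / B C0 _: fires at position(s) 5: goloubesfarbm
surface: goloubesfarbm

cell MOD=ma, ASPECT=pa, RANK=ol, VEL=ra:
underlying: golo-ab-es-fv-bm
1. f -> v, k -> g, p -> b, s -> z, t -> d / V _ V: no change
2. f -> v, k -> g, p -> b, s -> z / _ Z: fires at position(s) 9: goloabesvvbm
3. e -> o, i -> u / B C0 _: fires at position(s) 7: goloabosvvbm
surface: goloabosvvbm

cell MOD=zo, ASPECT=ne, RANK=ol, VEL=ne:
underlying: golo-ab-e-igi-o
1. f -> v, k -> g, p -> b, s -> z, t -> d / V _ V: no change
2. f -> v, k -> g, p -> b, s -> z / _ Z: no change
3. e -> o, i -> u / B C0 _: fires at position(s) 7: goloaboigio
surface: goloaboigio

cell MOD=du, ASPECT=ne, RANK=ib, VEL=ra:
underlying: golo-ib-es-v-o
1. f -> v, k -> g, p -> b, s -> z, t -> d / V _ V: no change
2. f -> v, k -> g, p -> b, s -> z / _ Z: fires at position(s) 8: goloibezvo
3. e -> o, i -> u / B C0 _: fires at position(s) 5: goloubezvo
surface: goloubezvo

cell MOD=ol, ASPECT=ne, RANK=ib, VEL=ne:
underlying: golo-ib-e-far-o
1. f -> v, k -> g, p -> b, s -> z, t -> d / V _ V: fires at position(s) 8: goloibevaro
2. f -> v, k -> g, p -> b, s -> z / _ Z: no change
3. e -> o, i -> u / B C0 _: fires at position(s) 5: goloubevaro
surface: goloubevaro


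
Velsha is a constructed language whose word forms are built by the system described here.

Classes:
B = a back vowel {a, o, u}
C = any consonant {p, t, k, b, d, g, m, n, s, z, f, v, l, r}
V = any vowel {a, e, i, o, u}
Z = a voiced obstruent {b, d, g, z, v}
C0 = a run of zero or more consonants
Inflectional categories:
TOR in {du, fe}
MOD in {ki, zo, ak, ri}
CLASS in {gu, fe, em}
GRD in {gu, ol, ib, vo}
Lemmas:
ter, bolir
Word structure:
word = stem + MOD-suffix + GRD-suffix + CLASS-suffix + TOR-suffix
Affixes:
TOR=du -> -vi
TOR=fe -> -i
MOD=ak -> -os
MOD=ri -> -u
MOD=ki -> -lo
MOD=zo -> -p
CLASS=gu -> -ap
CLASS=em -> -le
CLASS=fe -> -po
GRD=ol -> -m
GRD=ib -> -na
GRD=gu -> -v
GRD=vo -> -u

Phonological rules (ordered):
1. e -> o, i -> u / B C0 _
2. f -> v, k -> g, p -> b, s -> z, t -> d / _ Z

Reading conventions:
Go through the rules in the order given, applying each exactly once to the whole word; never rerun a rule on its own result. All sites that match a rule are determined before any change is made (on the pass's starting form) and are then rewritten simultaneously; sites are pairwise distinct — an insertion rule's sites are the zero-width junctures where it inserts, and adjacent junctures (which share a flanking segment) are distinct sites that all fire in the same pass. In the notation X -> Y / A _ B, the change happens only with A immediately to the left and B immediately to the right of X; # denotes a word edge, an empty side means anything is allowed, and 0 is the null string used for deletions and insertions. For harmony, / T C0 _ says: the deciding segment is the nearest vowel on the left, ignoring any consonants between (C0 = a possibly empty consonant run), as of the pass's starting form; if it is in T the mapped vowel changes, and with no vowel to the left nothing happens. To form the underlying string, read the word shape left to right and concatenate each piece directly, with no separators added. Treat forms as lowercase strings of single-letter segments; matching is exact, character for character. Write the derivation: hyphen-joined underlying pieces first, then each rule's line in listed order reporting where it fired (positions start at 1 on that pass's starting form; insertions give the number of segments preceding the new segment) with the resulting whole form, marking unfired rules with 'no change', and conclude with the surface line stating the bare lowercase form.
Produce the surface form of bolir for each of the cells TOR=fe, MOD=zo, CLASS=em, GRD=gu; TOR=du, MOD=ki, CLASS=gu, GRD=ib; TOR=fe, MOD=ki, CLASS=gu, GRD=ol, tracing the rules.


cell TOR=fe, MOD=zo, CLASS=em, GRD=gu:
underlying: bolir-p-v-le-i
1. e -> o, i -> u / B C0 _: fires at position(s) 4: bolurpvlei
2. f -> v, k -> g, p -> b, s -> z, t -> d / _ Z: fires at position(s) 6: bolurbvlei
surface: bolurbvlei

cell TOR=du, MOD=ki, CLASS=gu, GRD=ib:
underlying: bolir-lo-na-ap-vi
1. e -> o, i -> u / B C0 _: fires at position(s) 4, 13: bolurlonaapvu
2. f -> v, k -> g, p -> b, s -> z, t -> d / _ Z: fires at position(s) 11: bolurlonaabvu
surface: bolurlonaabvu

cell TOR=fe, MOD=ki, CLASS=gu, GRD=ol:
underlying: bolir-lo-m-ap-i
1. e -> o, i -> u / B C0 _: fires at position(s) 4, 11: bolurlomapu
2. f -> v, k -> g, p -> b, s -> z, t -> d / _ Z: no change
surface: bolurlomapu


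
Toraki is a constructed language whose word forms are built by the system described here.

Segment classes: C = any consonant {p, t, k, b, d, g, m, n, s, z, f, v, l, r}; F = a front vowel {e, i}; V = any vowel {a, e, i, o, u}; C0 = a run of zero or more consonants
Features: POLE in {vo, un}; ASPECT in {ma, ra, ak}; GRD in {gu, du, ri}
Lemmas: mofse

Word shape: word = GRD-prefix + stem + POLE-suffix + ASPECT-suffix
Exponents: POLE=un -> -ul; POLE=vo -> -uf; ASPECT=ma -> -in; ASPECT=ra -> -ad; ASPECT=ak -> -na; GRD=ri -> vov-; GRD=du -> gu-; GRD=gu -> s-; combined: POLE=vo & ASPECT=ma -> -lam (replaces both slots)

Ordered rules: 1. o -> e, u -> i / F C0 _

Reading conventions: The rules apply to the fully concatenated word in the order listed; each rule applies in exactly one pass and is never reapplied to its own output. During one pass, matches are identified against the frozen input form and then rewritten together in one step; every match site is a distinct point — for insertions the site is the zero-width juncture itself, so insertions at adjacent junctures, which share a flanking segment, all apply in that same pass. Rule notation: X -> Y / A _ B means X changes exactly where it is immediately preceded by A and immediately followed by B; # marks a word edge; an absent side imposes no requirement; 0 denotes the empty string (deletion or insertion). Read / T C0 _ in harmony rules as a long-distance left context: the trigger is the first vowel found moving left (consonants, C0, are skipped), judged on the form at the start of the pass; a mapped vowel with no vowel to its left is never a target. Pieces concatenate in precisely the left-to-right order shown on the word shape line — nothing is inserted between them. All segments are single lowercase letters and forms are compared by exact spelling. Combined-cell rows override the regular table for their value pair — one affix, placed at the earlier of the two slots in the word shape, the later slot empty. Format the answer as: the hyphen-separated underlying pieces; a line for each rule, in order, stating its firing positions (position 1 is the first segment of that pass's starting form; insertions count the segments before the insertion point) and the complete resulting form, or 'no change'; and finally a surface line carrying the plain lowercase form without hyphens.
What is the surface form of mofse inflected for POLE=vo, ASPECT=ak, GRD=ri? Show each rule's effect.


underlying: vov-mofse-uf-na
1. o -> e, u -> i / F C0 _: fires at position(s) 9: vovmofseifna
surface: vovmofseifna
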